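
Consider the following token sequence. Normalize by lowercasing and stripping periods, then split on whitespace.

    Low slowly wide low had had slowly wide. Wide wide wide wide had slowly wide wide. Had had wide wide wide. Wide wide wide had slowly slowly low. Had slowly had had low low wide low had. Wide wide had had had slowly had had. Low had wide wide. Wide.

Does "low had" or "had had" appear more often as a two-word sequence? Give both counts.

"low had": 4 occurrences
"had had": 6 occurrences

"had had" (6 vs 4)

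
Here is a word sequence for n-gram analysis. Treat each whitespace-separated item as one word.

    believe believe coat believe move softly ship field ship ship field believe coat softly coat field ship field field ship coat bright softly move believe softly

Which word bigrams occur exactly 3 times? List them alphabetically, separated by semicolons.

Bigram counts meeting the condition (exactly 3 times):
  field ship: 3
  ship field: 3

field ship; ship field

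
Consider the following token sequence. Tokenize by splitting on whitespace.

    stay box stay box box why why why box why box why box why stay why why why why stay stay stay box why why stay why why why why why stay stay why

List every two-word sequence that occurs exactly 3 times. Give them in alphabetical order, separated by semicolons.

stay box; stay stay; stay why; why box

Bigram counts meeting the condition (exactly 3 times):
  stay box: 3
  stay stay: 3
  stay why: 3
  why box: 3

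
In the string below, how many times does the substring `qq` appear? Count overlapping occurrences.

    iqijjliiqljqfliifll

Sliding a length-2 window over the 19 characters (18 positions):
  (no match at any position)

0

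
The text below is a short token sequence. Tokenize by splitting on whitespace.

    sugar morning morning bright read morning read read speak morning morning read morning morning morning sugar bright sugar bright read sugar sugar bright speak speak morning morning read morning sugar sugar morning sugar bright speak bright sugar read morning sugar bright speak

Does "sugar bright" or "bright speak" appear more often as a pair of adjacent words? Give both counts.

"sugar bright" (5 vs 3)

"sugar bright": 5 occurrences
"bright speak": 3 occurrences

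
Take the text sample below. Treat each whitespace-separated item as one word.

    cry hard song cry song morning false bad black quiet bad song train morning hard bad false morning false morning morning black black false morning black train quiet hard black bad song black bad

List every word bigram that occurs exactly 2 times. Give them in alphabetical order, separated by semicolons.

Bigram counts meeting the condition (exactly 2 times):
  bad song: 2
  black bad: 2
  morning black: 2
  morning false: 2

bad song; black bad; morning black; morning false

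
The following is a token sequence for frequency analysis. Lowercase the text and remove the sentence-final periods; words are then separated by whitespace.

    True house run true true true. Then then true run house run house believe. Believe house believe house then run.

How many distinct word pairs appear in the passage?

14

20 tokens → 19 bigram windows in total.
Repeated bigrams (each contributes count−1 duplicates):
  believe house: 2
  house believe: 2
  house run: 2
  run house: 2
  true true: 2
5 duplicate windows → 19 − 5 = 14 distinct.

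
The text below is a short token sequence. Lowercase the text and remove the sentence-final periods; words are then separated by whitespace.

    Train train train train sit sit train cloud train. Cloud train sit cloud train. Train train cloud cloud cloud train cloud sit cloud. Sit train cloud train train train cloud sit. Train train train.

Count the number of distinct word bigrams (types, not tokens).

34 tokens → 33 bigram windows in total.
Repeated bigrams (each contributes count−1 duplicates):
  train train: 9
  train cloud: 6
  cloud train: 5
  cloud sit: 3
  sit train: 3
  cloud cloud: 2
  sit cloud: 2
  train sit: 2
24 duplicate windows → 33 − 24 = 9 distinct.

9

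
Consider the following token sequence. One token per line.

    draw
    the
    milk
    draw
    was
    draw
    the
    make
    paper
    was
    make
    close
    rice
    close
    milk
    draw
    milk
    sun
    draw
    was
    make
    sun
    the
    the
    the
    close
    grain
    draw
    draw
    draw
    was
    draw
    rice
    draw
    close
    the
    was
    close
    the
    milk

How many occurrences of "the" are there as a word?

Scanning the 40 tokens for "the":
  position 2: the
  position 7: the
  position 23: the
  position 24: the
  position 25: the
  position 36: the
  position 39: the

7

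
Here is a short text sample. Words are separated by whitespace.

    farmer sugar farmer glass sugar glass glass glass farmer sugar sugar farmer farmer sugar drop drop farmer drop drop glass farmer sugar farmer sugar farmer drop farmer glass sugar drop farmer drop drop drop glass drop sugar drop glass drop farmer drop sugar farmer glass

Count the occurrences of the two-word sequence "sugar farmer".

5

Scanning the 44 overlapping bigram windows for "sugar farmer":
  position 2–3: sugar farmer
  position 11–12: sugar farmer
  position 22–23: sugar farmer
  position 24–25: sugar farmer
  position 43–44: sugar farmer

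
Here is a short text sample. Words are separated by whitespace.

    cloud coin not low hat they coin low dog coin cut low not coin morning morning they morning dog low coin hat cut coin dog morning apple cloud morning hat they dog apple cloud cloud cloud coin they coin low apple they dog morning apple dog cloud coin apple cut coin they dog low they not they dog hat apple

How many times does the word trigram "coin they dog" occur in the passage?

Scanning the 58 overlapping trigram windows for "coin they dog":
  position 51–53: coin they dog

1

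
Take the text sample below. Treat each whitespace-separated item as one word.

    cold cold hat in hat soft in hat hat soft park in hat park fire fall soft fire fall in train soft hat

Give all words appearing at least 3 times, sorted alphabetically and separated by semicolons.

Unigram counts meeting the condition (at least 3 times):
  hat: 6
  in: 4
  soft: 4

hat; in; soft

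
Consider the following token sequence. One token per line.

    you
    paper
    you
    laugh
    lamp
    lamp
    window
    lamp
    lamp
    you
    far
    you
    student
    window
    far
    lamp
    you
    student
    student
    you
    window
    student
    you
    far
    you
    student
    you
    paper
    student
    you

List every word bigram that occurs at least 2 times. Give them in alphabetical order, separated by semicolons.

far you; lamp lamp; lamp you; student you; you far; you paper; you student

Bigram counts meeting the condition (at least 2 times):
  far you: 2
  lamp lamp: 2
  lamp you: 2
  student you: 4
  you far: 2
  you paper: 2
  you student: 3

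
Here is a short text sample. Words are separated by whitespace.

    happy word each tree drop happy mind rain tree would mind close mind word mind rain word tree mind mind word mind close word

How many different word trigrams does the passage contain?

24 tokens → 22 trigram windows in total.
Repeated trigrams (each contributes count−1 duplicates):
  mind word mind: 2
1 duplicate windows → 22 − 1 = 21 distinct.

21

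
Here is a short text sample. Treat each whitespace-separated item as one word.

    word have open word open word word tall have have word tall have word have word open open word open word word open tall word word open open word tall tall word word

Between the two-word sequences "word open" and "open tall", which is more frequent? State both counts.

"word open": 5 occurrences
"open tall": 1 occurrence

"word open" (5 vs 1)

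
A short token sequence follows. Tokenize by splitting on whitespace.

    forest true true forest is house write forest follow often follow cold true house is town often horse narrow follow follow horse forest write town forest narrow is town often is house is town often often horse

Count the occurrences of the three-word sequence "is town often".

Scanning the 35 overlapping trigram windows for "is town often":
  position 15–17: is town often
  position 28–30: is town often
  position 33–35: is town often

3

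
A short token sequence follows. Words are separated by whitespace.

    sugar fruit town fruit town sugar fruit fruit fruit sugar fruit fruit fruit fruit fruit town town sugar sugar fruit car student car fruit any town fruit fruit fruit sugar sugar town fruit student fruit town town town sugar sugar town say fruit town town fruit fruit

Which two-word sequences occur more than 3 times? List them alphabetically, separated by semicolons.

fruit fruit; fruit town; sugar fruit; town fruit; town town

Bigram counts meeting the condition (more than 3 times):
  fruit fruit: 9
  fruit town: 5
  sugar fruit: 4
  town fruit: 4
  town town: 4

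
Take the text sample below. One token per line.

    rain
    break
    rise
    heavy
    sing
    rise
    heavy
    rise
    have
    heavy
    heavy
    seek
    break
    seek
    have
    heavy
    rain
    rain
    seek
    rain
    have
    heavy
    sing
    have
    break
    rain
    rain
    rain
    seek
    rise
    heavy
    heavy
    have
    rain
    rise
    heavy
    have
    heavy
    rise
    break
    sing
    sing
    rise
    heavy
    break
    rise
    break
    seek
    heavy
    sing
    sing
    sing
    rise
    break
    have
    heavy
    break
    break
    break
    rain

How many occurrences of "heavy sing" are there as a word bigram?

3

Scanning the 59 overlapping bigram windows for "heavy sing":
  position 4–5: heavy sing
  position 22–23: heavy sing
  position 49–50: heavy sing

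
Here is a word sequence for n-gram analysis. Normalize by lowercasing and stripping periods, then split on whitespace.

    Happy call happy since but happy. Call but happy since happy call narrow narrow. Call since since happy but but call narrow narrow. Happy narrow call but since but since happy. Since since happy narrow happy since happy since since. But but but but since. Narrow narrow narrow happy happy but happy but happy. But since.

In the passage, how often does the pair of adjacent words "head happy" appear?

0

Scanning the 55 overlapping bigram windows for "head happy":
  (none found)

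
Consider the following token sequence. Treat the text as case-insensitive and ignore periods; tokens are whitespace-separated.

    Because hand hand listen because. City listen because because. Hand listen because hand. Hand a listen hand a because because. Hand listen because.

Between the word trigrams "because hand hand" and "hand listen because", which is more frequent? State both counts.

"because hand hand": 2 occurrences
"hand listen because": 3 occurrences

"hand listen because" (3 vs 2)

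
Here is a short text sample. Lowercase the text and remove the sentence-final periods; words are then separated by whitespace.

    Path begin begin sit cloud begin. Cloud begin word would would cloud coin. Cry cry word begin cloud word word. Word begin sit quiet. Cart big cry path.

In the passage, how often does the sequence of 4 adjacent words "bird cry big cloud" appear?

Scanning the 25 overlapping 4-gram windows for "bird cry big cloud":
  (none found)

0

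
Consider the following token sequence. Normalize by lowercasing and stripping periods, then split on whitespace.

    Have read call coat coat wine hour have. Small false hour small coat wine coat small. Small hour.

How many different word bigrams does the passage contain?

16

18 tokens → 17 bigram windows in total.
Repeated bigrams (each contributes count−1 duplicates):
  coat wine: 2
1 duplicate windows → 17 − 1 = 16 distinct.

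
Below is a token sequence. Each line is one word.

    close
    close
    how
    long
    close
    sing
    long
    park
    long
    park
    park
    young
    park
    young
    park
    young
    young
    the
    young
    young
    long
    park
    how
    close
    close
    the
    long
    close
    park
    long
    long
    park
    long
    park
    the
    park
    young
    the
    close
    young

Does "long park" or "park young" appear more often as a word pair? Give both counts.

"long park": 5 occurrences
"park young": 4 occurrences

"long park" (5 vs 4)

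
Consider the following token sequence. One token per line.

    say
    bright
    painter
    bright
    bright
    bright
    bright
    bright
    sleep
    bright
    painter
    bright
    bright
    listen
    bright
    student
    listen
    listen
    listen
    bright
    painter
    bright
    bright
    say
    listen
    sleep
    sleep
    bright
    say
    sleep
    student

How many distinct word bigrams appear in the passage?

31 tokens → 30 bigram windows in total.
Repeated bigrams (each contributes count−1 duplicates):
  bright bright: 6
  bright painter: 3
  painter bright: 3
  bright say: 2
  listen bright: 2
  listen listen: 2
  sleep bright: 2
13 duplicate windows → 30 − 13 = 17 distinct.

17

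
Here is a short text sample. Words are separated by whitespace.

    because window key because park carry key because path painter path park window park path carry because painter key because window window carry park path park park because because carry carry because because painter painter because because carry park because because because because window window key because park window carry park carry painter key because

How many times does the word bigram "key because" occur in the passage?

Scanning the 54 overlapping bigram windows for "key because":
  position 3–4: key because
  position 7–8: key because
  position 19–20: key because
  position 46–47: key because
  position 54–55: key because

5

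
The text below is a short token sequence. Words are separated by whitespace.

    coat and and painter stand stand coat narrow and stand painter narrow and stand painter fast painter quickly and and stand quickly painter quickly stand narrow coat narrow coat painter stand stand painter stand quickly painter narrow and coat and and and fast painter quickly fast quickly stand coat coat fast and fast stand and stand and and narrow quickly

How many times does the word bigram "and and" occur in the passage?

Scanning the 59 overlapping bigram windows for "and and":
  position 2–3: and and
  position 19–20: and and
  position 40–41: and and
  position 41–42: and and
  position 57–58: and and

5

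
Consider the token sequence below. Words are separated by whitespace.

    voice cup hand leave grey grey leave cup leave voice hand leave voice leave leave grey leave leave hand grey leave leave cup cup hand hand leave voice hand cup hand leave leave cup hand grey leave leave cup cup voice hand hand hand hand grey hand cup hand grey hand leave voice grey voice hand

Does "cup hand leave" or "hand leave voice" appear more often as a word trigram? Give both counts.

"hand leave voice" (3 vs 2)

"cup hand leave": 2 occurrences
"hand leave voice": 3 occurrences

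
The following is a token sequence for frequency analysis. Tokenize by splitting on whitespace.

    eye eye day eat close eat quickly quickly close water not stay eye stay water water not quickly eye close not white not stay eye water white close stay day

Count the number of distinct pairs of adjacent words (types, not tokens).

26

30 tokens → 29 bigram windows in total.
Repeated bigrams (each contributes count−1 duplicates):
  not stay: 2
  stay eye: 2
  water not: 2
3 duplicate windows → 29 − 3 = 26 distinct.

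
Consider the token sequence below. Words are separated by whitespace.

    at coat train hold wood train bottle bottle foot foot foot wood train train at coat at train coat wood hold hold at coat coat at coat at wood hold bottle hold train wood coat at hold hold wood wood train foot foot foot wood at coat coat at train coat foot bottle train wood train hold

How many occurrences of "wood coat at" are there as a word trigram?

Scanning the 55 overlapping trigram windows for "wood coat at":
  position 34–36: wood coat at

1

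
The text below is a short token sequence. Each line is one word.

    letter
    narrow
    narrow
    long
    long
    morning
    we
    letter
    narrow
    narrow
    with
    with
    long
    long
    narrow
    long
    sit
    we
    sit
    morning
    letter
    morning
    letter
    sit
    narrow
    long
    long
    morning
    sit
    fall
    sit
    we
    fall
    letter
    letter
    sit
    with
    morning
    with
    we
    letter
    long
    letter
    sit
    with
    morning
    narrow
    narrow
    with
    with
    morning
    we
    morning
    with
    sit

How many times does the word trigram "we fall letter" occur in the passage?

1

Scanning the 53 overlapping trigram windows for "we fall letter":
  position 32–34: we fall letter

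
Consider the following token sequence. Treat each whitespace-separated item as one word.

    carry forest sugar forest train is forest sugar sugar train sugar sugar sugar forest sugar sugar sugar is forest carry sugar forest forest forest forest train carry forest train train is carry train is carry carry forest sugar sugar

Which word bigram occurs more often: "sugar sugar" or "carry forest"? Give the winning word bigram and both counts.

"sugar sugar": 6 occurrences
"carry forest": 3 occurrences

"sugar sugar" (6 vs 3)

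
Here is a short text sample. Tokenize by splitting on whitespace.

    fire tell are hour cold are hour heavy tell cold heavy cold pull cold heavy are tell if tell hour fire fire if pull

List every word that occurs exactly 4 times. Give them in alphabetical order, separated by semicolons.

cold; tell

Unigram counts meeting the condition (exactly 4 times):
  cold: 4
  tell: 4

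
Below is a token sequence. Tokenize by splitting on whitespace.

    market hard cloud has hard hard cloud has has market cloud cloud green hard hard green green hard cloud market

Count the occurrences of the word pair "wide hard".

0

Scanning the 19 overlapping bigram windows for "wide hard":
  (none found)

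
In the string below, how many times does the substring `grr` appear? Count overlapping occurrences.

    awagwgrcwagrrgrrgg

2

Sliding a length-3 window over the 18 characters (16 positions):
  position 11–13: grr
  position 14–16: grr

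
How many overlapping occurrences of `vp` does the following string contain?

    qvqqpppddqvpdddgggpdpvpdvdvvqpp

Sliding a length-2 window over the 31 characters (30 positions):
  position 11–12: vp
  position 22–23: vp

2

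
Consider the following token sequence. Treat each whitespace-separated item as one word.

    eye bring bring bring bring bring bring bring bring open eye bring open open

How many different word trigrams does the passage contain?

14 tokens → 12 trigram windows in total.
Repeated trigrams (each contributes count−1 duplicates):
  bring bring bring: 6
5 duplicate windows → 12 − 5 = 7 distinct.

7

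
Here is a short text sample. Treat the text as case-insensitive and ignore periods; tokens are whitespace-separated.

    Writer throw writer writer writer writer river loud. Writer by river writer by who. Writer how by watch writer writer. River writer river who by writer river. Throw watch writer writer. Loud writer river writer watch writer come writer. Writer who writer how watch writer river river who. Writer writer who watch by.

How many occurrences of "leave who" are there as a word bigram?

0

Scanning the 52 overlapping bigram windows for "leave who":
  (none found)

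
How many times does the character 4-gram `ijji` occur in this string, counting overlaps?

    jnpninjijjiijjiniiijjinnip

Sliding a length-4 window over the 26 characters (23 positions):
  position 8–11: ijji
  position 12–15: ijji
  position 19–22: ijji

3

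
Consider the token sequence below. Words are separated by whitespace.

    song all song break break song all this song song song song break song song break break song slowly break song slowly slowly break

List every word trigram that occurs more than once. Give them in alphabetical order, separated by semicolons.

Trigram counts meeting the condition (more than once):
  break break song: 2
  break song slowly: 2
  song break break: 2
  song song break: 2
  song song song: 2

break break song; break song slowly; song break break; song song break; song song song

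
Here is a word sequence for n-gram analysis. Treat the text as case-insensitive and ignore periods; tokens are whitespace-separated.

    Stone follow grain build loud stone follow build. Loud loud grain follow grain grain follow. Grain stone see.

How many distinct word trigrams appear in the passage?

18 tokens → 16 trigram windows in total.
Repeated trigrams (each contributes count−1 duplicates):
  grain follow grain: 2
1 duplicate windows → 16 − 1 = 15 distinct.

15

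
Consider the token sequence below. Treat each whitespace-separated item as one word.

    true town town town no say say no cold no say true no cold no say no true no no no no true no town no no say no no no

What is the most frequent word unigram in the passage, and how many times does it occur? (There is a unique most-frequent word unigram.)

Unigram frequencies (highest first):
  no: 16
  say: 5
  true: 4
  town: 4
  cold: 2

"no", 16 times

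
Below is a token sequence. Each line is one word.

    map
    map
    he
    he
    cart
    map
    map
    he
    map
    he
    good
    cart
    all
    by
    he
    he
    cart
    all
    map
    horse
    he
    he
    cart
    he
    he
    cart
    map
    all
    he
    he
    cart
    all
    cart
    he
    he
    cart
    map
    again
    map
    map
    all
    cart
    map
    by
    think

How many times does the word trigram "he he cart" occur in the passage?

6

Scanning the 43 overlapping trigram windows for "he he cart":
  position 3–5: he he cart
  position 15–17: he he cart
  position 21–23: he he cart
  position 24–26: he he cart
  position 29–31: he he cart
  position 34–36: he he cart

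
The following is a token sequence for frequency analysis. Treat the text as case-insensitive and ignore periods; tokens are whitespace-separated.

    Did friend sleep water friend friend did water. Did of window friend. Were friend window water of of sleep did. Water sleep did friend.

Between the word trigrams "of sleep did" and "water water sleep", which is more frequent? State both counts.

"of sleep did": 1 occurrence
"water water sleep": 0 occurrences

"of sleep did" (1 vs 0)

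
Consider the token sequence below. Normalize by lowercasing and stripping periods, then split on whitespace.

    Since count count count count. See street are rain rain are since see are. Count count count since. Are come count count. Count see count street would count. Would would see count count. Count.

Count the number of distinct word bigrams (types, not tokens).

34 tokens → 33 bigram windows in total.
Repeated bigrams (each contributes count−1 duplicates):
  count count: 9
  count see: 2
  see count: 2
10 duplicate windows → 33 − 10 = 23 distinct.

23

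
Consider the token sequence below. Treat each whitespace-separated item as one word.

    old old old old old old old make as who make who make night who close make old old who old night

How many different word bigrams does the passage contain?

14

22 tokens → 21 bigram windows in total.
Repeated bigrams (each contributes count−1 duplicates):
  old old: 7
  who make: 2
7 duplicate windows → 21 − 7 = 14 distinct.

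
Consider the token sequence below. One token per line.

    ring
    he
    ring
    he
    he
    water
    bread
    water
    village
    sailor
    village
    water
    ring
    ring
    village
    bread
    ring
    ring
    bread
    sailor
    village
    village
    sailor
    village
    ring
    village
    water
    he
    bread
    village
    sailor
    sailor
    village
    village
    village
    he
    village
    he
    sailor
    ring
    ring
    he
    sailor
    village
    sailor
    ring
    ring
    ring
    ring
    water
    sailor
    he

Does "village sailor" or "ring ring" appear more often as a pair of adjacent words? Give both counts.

"village sailor": 4 occurrences
"ring ring": 6 occurrences

"ring ring" (6 vs 4)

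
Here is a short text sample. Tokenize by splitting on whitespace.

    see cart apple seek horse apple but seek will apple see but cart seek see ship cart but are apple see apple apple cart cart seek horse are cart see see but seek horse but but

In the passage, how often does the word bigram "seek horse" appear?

3

Scanning the 35 overlapping bigram windows for "seek horse":
  position 4–5: seek horse
  position 26–27: seek horse
  position 33–34: seek horse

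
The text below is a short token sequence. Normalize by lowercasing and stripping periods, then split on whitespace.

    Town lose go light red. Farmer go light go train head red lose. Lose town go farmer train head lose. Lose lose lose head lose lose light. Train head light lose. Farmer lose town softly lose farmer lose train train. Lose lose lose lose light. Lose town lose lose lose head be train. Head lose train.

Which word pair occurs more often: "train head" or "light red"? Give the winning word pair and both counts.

"train head" (4 vs 1)

"train head": 4 occurrences
"light red": 1 occurrence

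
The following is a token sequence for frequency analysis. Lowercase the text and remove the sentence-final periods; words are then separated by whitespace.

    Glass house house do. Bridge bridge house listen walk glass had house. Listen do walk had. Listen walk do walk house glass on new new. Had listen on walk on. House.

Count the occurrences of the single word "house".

Scanning the 31 tokens for "house":
  position 2: house
  position 3: house
  position 7: house
  position 12: house
  position 21: house
  position 31: house

6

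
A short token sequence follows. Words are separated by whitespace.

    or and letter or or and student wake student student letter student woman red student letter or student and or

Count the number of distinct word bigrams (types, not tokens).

20 tokens → 19 bigram windows in total.
Repeated bigrams (each contributes count−1 duplicates):
  letter or: 2
  or and: 2
  student letter: 2
3 duplicate windows → 19 − 3 = 16 distinct.

16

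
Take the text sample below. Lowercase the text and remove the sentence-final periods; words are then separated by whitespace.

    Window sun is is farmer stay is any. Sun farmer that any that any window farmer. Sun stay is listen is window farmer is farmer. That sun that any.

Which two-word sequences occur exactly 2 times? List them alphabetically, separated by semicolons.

Bigram counts meeting the condition (exactly 2 times):
  farmer that: 2
  is farmer: 2
  stay is: 2
  window farmer: 2

farmer that; is farmer; stay is; window farmer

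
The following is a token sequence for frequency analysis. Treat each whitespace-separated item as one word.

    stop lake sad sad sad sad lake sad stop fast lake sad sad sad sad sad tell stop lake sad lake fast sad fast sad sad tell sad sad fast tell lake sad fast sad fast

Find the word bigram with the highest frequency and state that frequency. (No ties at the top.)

Bigram frequencies (highest first):
  sad sad: 9
  lake sad: 5
  sad fast: 4
  fast sad: 3
  stop lake: 2
  sad lake: 2
  … (9 more, each ≤ 2)

"sad sad", 9 times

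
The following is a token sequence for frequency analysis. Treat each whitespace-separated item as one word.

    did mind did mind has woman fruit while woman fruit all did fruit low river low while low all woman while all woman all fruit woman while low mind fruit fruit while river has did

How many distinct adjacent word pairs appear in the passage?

28

35 tokens → 34 bigram windows in total.
Repeated bigrams (each contributes count−1 duplicates):
  all woman: 2
  did mind: 2
  fruit while: 2
  while low: 2
  woman fruit: 2
  woman while: 2
6 duplicate windows → 34 − 6 = 28 distinct.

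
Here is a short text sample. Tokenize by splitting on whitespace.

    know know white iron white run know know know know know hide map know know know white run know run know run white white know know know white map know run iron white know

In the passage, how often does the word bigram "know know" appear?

9

Scanning the 33 overlapping bigram windows for "know know":
  position 1–2: know know
  position 7–8: know know
  position 8–9: know know
  position 9–10: know know
  position 10–11: know know
  position 14–15: know know
  position 15–16: know know
  position 25–26: know know
  position 26–27: know know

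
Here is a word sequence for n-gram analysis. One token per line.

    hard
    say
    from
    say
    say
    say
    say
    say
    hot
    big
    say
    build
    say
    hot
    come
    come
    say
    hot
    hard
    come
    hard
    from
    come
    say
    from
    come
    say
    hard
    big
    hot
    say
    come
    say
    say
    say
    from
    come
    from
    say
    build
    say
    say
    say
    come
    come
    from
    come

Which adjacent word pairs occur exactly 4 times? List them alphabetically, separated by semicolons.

come say; from come

Bigram counts meeting the condition (exactly 4 times):
  come say: 4
  from come: 4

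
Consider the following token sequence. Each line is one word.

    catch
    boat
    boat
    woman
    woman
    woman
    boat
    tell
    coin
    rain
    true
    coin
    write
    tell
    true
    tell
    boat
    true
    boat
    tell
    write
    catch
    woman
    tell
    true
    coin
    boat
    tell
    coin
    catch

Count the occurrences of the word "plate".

Scanning the 30 tokens for "plate":
  (none found)

0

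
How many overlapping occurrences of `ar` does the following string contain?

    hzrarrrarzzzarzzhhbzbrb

Sliding a length-2 window over the 23 characters (22 positions):
  position 4–5: ar
  position 8–9: ar
  position 13–14: ar

3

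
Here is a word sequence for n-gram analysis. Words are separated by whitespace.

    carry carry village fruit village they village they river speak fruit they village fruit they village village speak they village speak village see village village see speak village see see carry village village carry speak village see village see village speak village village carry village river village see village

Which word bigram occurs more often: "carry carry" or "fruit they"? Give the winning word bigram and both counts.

"fruit they" (2 vs 1)

"carry carry": 1 occurrence
"fruit they": 2 occurrences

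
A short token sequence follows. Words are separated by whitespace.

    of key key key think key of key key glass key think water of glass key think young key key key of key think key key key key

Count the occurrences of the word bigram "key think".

4

Scanning the 27 overlapping bigram windows for "key think":
  position 4–5: key think
  position 11–12: key think
  position 16–17: key think
  position 23–24: key think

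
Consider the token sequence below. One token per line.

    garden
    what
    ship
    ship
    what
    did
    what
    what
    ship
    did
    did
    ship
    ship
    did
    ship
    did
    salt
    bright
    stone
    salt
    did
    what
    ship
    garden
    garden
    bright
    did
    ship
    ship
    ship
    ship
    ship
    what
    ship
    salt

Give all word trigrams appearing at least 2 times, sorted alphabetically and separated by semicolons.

Trigram counts meeting the condition (at least 2 times):
  did ship ship: 2
  ship ship ship: 3
  ship ship what: 2

did ship ship; ship ship ship; ship ship what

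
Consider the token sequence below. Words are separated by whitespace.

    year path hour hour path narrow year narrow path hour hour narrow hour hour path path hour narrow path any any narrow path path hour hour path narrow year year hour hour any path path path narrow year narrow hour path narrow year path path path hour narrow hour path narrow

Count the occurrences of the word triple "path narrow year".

Scanning the 49 overlapping trigram windows for "path narrow year":
  position 5–7: path narrow year
  position 27–29: path narrow year
  position 36–38: path narrow year
  position 41–43: path narrow year

4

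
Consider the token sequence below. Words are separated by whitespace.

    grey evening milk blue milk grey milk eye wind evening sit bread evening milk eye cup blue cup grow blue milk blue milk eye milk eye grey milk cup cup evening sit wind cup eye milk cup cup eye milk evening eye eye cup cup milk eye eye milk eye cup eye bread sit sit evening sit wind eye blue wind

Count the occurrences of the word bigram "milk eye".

Scanning the 60 overlapping bigram windows for "milk eye":
  position 7–8: milk eye
  position 14–15: milk eye
  position 23–24: milk eye
  position 25–26: milk eye
  position 46–47: milk eye
  position 49–50: milk eye

6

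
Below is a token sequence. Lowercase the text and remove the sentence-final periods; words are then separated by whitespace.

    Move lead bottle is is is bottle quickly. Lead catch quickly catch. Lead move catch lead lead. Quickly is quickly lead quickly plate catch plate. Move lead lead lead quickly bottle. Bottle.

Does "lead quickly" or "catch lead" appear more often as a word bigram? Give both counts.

"lead quickly" (3 vs 2)

"lead quickly": 3 occurrences
"catch lead": 2 occurrences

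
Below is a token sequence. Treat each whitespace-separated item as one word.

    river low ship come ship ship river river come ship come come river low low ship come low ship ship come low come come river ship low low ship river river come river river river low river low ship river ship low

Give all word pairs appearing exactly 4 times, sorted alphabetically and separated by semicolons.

river low; river river; ship come

Bigram counts meeting the condition (exactly 4 times):
  river low: 4
  river river: 4
  ship come: 4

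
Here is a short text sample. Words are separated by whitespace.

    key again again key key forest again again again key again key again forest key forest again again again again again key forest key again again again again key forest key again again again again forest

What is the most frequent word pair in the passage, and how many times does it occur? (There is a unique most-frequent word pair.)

"again again", 13 times

Bigram frequencies (highest first):
  again again: 13
  key again: 5
  again key: 5
  key forest: 4
  forest key: 3
  forest again: 2
  … (2 more, each ≤ 2)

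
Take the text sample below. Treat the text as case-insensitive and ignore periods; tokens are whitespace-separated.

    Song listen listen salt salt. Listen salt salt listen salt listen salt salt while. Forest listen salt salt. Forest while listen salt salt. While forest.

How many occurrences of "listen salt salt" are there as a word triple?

5

Scanning the 23 overlapping trigram windows for "listen salt salt":
  position 3–5: listen salt salt
  position 6–8: listen salt salt
  position 11–13: listen salt salt
  position 16–18: listen salt salt
  position 21–23: listen salt salt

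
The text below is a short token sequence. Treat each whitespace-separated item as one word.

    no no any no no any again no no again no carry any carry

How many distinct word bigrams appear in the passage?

9

14 tokens → 13 bigram windows in total.
Repeated bigrams (each contributes count−1 duplicates):
  no no: 3
  again no: 2
  no any: 2
4 duplicate windows → 13 − 4 = 9 distinct.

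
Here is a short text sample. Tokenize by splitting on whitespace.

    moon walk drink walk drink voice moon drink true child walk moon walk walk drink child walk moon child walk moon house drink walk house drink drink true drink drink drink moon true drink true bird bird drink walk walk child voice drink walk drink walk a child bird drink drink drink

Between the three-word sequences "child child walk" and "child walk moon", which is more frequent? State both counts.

"child child walk": 0 occurrences
"child walk moon": 3 occurrences

"child walk moon" (3 vs 0)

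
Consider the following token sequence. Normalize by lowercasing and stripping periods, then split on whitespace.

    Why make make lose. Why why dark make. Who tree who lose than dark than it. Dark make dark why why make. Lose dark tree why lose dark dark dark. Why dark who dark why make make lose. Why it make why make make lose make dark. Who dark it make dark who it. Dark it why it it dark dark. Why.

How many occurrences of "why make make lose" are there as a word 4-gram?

3

Scanning the 59 overlapping 4-gram windows for "why make make lose":
  position 1–4: why make make lose
  position 35–38: why make make lose
  position 42–45: why make make lose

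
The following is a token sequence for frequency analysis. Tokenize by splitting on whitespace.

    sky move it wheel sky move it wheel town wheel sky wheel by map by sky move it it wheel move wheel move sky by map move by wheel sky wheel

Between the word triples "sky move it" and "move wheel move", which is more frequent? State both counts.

"sky move it": 3 occurrences
"move wheel move": 1 occurrence

"sky move it" (3 vs 1)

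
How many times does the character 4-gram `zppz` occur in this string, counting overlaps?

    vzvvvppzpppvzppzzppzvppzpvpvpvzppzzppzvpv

4

Sliding a length-4 window over the 41 characters (38 positions):
  position 13–16: zppz
  position 17–20: zppz
  position 31–34: zppz
  position 35–38: zppz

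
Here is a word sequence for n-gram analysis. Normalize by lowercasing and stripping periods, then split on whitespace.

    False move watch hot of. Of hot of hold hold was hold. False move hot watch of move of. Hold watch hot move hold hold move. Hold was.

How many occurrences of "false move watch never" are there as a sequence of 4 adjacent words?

Scanning the 25 overlapping 4-gram windows for "false move watch never":
  (none found)

0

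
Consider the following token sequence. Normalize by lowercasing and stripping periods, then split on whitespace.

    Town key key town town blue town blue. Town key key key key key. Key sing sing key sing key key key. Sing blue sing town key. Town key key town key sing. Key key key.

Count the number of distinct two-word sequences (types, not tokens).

12

36 tokens → 35 bigram windows in total.
Repeated bigrams (each contributes count−1 duplicates):
  key key: 11
  town key: 5
  key sing: 4
  key town: 3
  sing key: 3
  blue town: 2
  town blue: 2
23 duplicate windows → 35 − 23 = 12 distinct.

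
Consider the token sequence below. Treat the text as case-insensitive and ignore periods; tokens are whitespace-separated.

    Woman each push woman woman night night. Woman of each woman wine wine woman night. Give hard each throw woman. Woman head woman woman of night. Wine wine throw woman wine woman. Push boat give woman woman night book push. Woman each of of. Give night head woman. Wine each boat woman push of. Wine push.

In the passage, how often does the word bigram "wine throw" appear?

1

Scanning the 55 overlapping bigram windows for "wine throw":
  position 28–29: wine throw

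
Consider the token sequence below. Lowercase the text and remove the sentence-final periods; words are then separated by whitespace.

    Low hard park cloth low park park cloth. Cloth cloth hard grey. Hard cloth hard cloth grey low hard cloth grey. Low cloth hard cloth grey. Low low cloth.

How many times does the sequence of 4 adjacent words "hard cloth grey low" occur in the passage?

Scanning the 26 overlapping 4-gram windows for "hard cloth grey low":
  position 15–18: hard cloth grey low
  position 19–22: hard cloth grey low
  position 24–27: hard cloth grey low

3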